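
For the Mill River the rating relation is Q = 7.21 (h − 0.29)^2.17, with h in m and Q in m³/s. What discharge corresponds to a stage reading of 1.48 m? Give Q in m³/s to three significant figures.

Q = 7.21 × (1.48 − 0.29)^2.17 = 7.21 × 1.19^2.17 = 10.52 m³/s

10.5 m³/s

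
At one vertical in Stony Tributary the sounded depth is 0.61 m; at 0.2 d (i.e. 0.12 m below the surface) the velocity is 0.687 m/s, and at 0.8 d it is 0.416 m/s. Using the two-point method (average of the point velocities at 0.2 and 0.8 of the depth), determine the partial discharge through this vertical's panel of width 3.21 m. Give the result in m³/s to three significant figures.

v̄ = (0.687 + 0.416) / 2 = 0.5515 m/s
q = v̄ × d × w = 0.5515 × 0.61 × 3.21 = 1.080 m³/s

1.08 m³/s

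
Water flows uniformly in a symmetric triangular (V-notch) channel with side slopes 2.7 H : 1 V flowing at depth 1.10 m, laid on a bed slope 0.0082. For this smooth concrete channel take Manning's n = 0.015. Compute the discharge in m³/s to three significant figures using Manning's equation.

A = z·y² = 2.7×1.10² = 3.267 m²
P = 2y√(1+z²) = 2×1.10×√(1+2.7²) = 6.334 m
R = A/P = 3.267/6.334 = 0.5158 m
Q = (1/n)·A·R^(2/3)·S^(1/2) = (1/0.015) × 3.267 × 0.5158^(2/3) × 0.0082^(1/2) = 12.68 m³/s

12.7 m³/s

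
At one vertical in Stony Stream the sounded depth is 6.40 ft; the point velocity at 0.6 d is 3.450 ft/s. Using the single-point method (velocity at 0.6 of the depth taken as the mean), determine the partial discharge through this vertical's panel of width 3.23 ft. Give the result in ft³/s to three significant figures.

v̄ = v₀.₆ = 3.450 ft/s
q = v̄ × d × w = 3.450 × 6.40 × 3.23 = 71.32 ft³/s

71.3 ft³/s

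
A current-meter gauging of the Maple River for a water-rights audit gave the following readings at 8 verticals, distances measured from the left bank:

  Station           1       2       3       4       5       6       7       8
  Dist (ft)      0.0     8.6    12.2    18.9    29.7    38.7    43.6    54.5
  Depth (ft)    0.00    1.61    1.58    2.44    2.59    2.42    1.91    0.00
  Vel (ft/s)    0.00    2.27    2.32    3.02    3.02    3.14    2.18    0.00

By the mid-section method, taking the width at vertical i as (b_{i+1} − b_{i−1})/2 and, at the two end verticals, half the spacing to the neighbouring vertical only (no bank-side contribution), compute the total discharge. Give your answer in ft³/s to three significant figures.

269 ft³/s

w_2 = (12.2 − 0.0)/2 = 6.1 ft; q_2 = 2.27 × 1.61 × 6.1 = 22.29 ft³/s
w_3 = (18.9 − 8.6)/2 = 5.15 ft; q_3 = 2.32 × 1.58 × 5.15 = 18.88 ft³/s
w_4 = (29.7 − 12.2)/2 = 8.75 ft; q_4 = 3.02 × 2.44 × 8.75 = 64.48 ft³/s
w_5 = (38.7 − 18.9)/2 = 9.9 ft; q_5 = 3.02 × 2.59 × 9.9 = 77.44 ft³/s
w_6 = (43.6 − 29.7)/2 = 6.95 ft; q_6 = 3.14 × 2.42 × 6.95 = 52.81 ft³/s
w_7 = (54.5 − 38.7)/2 = 7.9 ft; q_7 = 2.18 × 1.91 × 7.9 = 32.89 ft³/s
Stations 1, 8 contribute zero (depth or velocity is 0).
Q = Σ qᵢ = 268.8 ft³/s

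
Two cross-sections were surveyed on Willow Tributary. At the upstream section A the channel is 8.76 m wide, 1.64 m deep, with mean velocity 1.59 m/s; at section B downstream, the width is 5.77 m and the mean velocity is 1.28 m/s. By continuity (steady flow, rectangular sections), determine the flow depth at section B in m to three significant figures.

3.09 m

Q = A₁V₁ = (8.76×1.64) × 1.59 = 22.84 m³/s
d₂ = Q/(b₂ V₂) = 22.84/(5.77×1.28) = 3.093 m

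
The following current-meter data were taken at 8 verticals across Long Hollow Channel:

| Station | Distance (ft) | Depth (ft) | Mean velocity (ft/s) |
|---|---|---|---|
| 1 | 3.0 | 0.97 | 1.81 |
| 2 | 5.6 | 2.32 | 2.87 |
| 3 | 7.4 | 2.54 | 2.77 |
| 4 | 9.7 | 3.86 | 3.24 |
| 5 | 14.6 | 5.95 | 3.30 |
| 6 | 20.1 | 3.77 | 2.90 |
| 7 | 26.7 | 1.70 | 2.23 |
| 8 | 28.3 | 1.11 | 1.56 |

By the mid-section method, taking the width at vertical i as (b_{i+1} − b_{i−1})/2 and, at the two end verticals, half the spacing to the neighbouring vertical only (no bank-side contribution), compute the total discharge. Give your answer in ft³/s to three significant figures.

w_1 = (5.6 − 3.0)/2 = 1.3 ft; q_1 = 1.81 × 0.97 × 1.3 = 2.282 ft³/s
w_2 = (7.4 − 3.0)/2 = 2.2 ft; q_2 = 2.87 × 2.32 × 2.2 = 14.65 ft³/s
w_3 = (9.7 − 5.6)/2 = 2.05 ft; q_3 = 2.77 × 2.54 × 2.05 = 14.42 ft³/s
w_4 = (14.6 − 7.4)/2 = 3.6 ft; q_4 = 3.24 × 3.86 × 3.6 = 45.02 ft³/s
w_5 = (20.1 − 9.7)/2 = 5.2 ft; q_5 = 3.30 × 5.95 × 5.2 = 102.1 ft³/s
w_6 = (26.7 − 14.6)/2 = 6.05 ft; q_6 = 2.90 × 3.77 × 6.05 = 66.14 ft³/s
w_7 = (28.3 − 20.1)/2 = 4.1 ft; q_7 = 2.23 × 1.70 × 4.1 = 15.54 ft³/s
w_8 = (28.3 − 26.7)/2 = 0.8 ft; q_8 = 1.56 × 1.11 × 0.8 = 1.385 ft³/s
Q = Σ qᵢ = 261.6 ft³/s

262 ft³/s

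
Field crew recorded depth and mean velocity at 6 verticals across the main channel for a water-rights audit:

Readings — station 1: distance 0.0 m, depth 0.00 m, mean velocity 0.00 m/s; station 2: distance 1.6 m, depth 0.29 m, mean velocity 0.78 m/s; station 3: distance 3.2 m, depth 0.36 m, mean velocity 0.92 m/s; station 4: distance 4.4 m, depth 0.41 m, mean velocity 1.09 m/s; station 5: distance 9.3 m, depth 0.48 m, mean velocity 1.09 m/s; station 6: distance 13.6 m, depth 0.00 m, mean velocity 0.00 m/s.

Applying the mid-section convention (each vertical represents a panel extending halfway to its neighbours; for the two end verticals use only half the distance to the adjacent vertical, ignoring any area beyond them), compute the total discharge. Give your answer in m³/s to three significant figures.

4.60 m³/s

w_2 = (3.2 − 0.0)/2 = 1.6 m; q_2 = 0.78 × 0.29 × 1.6 = 0.3619 m³/s
w_3 = (4.4 − 1.6)/2 = 1.4 m; q_3 = 0.92 × 0.36 × 1.4 = 0.4637 m³/s
w_4 = (9.3 − 3.2)/2 = 3.05 m; q_4 = 1.09 × 0.41 × 3.05 = 1.363 m³/s
w_5 = (13.6 − 4.4)/2 = 4.6 m; q_5 = 1.09 × 0.48 × 4.6 = 2.407 m³/s
Stations 1, 6 contribute zero (depth or velocity is 0).
Q = Σ qᵢ = 4.595 m³/s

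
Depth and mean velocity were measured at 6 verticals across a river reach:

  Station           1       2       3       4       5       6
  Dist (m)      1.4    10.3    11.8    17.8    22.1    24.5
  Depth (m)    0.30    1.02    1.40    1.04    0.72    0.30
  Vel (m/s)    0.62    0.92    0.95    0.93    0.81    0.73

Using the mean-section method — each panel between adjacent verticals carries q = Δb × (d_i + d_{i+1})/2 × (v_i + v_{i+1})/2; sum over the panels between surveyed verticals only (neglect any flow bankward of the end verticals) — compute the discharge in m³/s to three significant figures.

Panel 1-2: Δb = 8.9 m, d̄ = (0.30+1.02)/2 = 0.66, v̄ = (0.62+0.92)/2 = 0.77 → q = 8.9×0.66×0.77 = 4.523 m³/s
Panel 2-3: Δb = 1.5 m, d̄ = (1.02+1.40)/2 = 1.21, v̄ = (0.92+0.95)/2 = 0.935 → q = 1.5×1.21×0.935 = 1.697 m³/s
Panel 3-4: Δb = 6 m, d̄ = (1.40+1.04)/2 = 1.22, v̄ = (0.95+0.93)/2 = 0.94 → q = 6×1.22×0.94 = 6.881 m³/s
Panel 4-5: Δb = 4.3 m, d̄ = (1.04+0.72)/2 = 0.88, v̄ = (0.93+0.81)/2 = 0.87 → q = 4.3×0.88×0.87 = 3.292 m³/s
Panel 5-6: Δb = 2.4 m, d̄ = (0.72+0.30)/2 = 0.51, v̄ = (0.81+0.73)/2 = 0.77 → q = 2.4×0.51×0.77 = 0.9425 m³/s
Q = Σ q = 17.34 m³/s

17.3 m³/s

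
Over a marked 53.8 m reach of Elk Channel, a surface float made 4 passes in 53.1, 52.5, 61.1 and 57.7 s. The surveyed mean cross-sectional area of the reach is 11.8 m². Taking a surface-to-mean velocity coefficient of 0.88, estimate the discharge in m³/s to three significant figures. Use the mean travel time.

9.96 m³/s

t̄ = (53.1 + 52.5 + 61.1 + 57.7) / 4 = 56.1 s
v_surface = L / t̄ = 53.8 / 56.1 = 0.9590 m/s
v_mean = 0.88 × 0.9590 = 0.8439 m/s
Q = A × v_mean = 11.8 × 0.8439 = 9.958 m³/s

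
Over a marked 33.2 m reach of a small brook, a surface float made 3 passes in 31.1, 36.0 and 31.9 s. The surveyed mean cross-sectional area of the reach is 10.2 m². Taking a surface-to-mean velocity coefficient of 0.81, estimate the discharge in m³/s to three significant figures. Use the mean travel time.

8.31 m³/s

t̄ = (31.1 + 36.0 + 31.9) / 3 = 33 s
v_surface = L / t̄ = 33.2 / 33 = 1.006 m/s
v_mean = 0.81 × 1.006 = 0.8149 m/s
Q = A × v_mean = 10.2 × 0.8149 = 8.312 m³/s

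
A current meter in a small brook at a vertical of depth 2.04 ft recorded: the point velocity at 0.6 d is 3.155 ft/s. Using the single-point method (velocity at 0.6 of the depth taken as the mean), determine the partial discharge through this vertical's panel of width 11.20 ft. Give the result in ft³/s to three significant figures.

v̄ = v₀.₆ = 3.155 ft/s
q = v̄ × d × w = 3.155 × 2.04 × 11.20 = 72.09 ft³/s

72.1 ft³/s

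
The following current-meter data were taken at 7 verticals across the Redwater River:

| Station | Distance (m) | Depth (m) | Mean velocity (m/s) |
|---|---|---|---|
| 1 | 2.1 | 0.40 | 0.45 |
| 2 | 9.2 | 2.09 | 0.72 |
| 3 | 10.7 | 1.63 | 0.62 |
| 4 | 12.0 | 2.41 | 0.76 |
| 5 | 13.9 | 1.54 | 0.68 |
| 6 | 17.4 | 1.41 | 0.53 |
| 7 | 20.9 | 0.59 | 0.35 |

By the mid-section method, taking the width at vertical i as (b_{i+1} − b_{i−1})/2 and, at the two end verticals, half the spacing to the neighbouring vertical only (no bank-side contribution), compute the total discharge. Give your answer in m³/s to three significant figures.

w_1 = (9.2 − 2.1)/2 = 3.55 m; q_1 = 0.45 × 0.40 × 3.55 = 0.6390 m³/s
w_2 = (10.7 − 2.1)/2 = 4.3 m; q_2 = 0.72 × 2.09 × 4.3 = 6.471 m³/s
w_3 = (12.0 − 9.2)/2 = 1.4 m; q_3 = 0.62 × 1.63 × 1.4 = 1.415 m³/s
w_4 = (13.9 − 10.7)/2 = 1.6 m; q_4 = 0.76 × 2.41 × 1.6 = 2.931 m³/s
w_5 = (17.4 − 12.0)/2 = 2.7 m; q_5 = 0.68 × 1.54 × 2.7 = 2.827 m³/s
w_6 = (20.9 − 13.9)/2 = 3.5 m; q_6 = 0.53 × 1.41 × 3.5 = 2.616 m³/s
w_7 = (20.9 − 17.4)/2 = 1.75 m; q_7 = 0.35 × 0.59 × 1.75 = 0.3614 m³/s
Q = Σ qᵢ = 17.26 m³/s

17.3 m³/s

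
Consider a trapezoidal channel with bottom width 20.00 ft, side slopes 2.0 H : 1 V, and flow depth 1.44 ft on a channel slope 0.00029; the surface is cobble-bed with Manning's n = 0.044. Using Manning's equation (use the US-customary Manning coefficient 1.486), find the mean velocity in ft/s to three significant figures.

A = (b + z·y)·y = (20.00 + 2.0×1.44)×1.44 = 32.95 ft²
P = b + 2y√(1+z²) = 20.00 + 2×1.44×√(1+2.0²) = 26.44 ft
R = A/P = 32.95/26.44 = 1.246 ft
Q = (1.486/n)·A·R^(2/3)·S^(1/2) = (1.486/0.044) × 32.95 × 1.246^(2/3) × 0.00029^(1/2) = 21.94 ft³/s
V = Q/A = 21.94/32.95 = 0.6660 ft/s

0.666 ft/s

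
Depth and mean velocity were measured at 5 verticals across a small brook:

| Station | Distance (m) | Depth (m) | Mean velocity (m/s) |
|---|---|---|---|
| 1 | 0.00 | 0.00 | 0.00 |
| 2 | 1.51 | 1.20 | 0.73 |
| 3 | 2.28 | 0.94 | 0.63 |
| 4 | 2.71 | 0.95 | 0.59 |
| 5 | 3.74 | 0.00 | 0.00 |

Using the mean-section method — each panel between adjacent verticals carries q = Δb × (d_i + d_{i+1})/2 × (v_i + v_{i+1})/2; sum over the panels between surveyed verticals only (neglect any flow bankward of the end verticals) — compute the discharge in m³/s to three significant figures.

Panel 1-2: Δb = 1.51 m, d̄ = (0.00+1.20)/2 = 0.6, v̄ = (0.00+0.73)/2 = 0.365 → q = 1.51×0.6×0.365 = 0.3307 m³/s
Panel 2-3: Δb = 0.77 m, d̄ = (1.20+0.94)/2 = 1.07, v̄ = (0.73+0.63)/2 = 0.68 → q = 0.77×1.07×0.68 = 0.5603 m³/s
Panel 3-4: Δb = 0.43 m, d̄ = (0.94+0.95)/2 = 0.945, v̄ = (0.63+0.59)/2 = 0.61 → q = 0.43×0.945×0.61 = 0.2479 m³/s
Panel 4-5: Δb = 1.03 m, d̄ = (0.95+0.00)/2 = 0.475, v̄ = (0.59+0.00)/2 = 0.295 → q = 1.03×0.475×0.295 = 0.1443 m³/s
Q = Σ q = 1.283 m³/s

1.28 m³/s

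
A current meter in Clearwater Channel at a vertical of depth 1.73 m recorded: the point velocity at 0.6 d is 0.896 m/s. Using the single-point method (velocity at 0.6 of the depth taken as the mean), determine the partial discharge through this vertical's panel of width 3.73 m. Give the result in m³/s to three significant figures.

v̄ = v₀.₆ = 0.896 m/s
q = v̄ × d × w = 0.8960 × 1.73 × 3.73 = 5.782 m³/s

5.78 m³/s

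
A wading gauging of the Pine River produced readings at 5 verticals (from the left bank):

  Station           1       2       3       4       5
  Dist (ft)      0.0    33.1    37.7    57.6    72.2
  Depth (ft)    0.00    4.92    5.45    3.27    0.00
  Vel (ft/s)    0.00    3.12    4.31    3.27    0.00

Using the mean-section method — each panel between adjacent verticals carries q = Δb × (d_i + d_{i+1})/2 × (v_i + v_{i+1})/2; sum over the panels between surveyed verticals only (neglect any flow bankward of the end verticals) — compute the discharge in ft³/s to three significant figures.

Panel 1-2: Δb = 33.1 ft, d̄ = (0.00+4.92)/2 = 2.46, v̄ = (0.00+3.12)/2 = 1.56 → q = 33.1×2.46×1.56 = 127.0 ft³/s
Panel 2-3: Δb = 4.6 ft, d̄ = (4.92+5.45)/2 = 5.185, v̄ = (3.12+4.31)/2 = 3.715 → q = 4.6×5.185×3.715 = 88.61 ft³/s
Panel 3-4: Δb = 19.9 ft, d̄ = (5.45+3.27)/2 = 4.36, v̄ = (4.31+3.27)/2 = 3.79 → q = 19.9×4.36×3.79 = 328.8 ft³/s
Panel 4-5: Δb = 14.6 ft, d̄ = (3.27+0.00)/2 = 1.635, v̄ = (3.27+0.00)/2 = 1.635 → q = 14.6×1.635×1.635 = 39.03 ft³/s
Q = Σ q = 583.5 ft³/s

583 ft³/s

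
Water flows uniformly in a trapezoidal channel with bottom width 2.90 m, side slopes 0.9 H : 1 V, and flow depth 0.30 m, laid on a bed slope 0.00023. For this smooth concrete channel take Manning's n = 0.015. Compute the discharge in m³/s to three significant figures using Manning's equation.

A = (b + z·y)·y = (2.90 + 0.9×0.30)×0.30 = 0.9510 m²
P = b + 2y√(1+z²) = 2.90 + 2×0.30×√(1+0.9²) = 3.707 m
R = A/P = 0.9510/3.707 = 0.2565 m
Q = (1/n)·A·R^(2/3)·S^(1/2) = (1/0.015) × 0.9510 × 0.2565^(2/3) × 0.00023^(1/2) = 0.3882 m³/s

0.388 m³/s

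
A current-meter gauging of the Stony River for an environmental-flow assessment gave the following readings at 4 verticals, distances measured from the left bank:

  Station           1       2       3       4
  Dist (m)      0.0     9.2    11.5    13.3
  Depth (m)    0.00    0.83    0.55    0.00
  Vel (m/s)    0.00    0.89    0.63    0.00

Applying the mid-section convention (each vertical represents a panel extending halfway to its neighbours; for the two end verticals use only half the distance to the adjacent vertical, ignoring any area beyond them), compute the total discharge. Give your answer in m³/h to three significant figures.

w_2 = (11.5 − 0.0)/2 = 5.75 m; q_2 = 0.89 × 0.83 × 5.75 = 4.248 m³/s
w_3 = (13.3 − 9.2)/2 = 2.05 m; q_3 = 0.63 × 0.55 × 2.05 = 0.7103 m³/s
Stations 1, 4 contribute zero (depth or velocity is 0).
Q = Σ qᵢ = 4.958 m³/s
= 4.958 × 3600 = 17850 m³/h

17800 m³/h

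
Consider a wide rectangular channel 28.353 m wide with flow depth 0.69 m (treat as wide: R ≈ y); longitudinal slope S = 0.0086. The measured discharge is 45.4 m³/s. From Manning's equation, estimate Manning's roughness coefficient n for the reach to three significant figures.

A = b·y = 28.353 × 0.69 = 19.56 m²
Wide channel: R ≈ y = 0.69 m
n = (1/Q)·A·R^(2/3)·S^(1/2) = (1/45.4) × 19.56 × 0.7808 × 0.09274 = 0.03120

0.0312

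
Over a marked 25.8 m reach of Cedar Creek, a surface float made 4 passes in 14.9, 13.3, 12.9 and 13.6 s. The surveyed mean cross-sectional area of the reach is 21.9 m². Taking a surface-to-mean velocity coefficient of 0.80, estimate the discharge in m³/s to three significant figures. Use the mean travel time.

33.1 m³/s

t̄ = (14.9 + 13.3 + 12.9 + 13.6) / 4 = 13.675 s
v_surface = L / t̄ = 25.8 / 13.675 = 1.887 m/s
v_mean = 0.80 × 1.887 = 1.509 m/s
Q = A × v_mean = 21.9 × 1.509 = 33.05 m³/s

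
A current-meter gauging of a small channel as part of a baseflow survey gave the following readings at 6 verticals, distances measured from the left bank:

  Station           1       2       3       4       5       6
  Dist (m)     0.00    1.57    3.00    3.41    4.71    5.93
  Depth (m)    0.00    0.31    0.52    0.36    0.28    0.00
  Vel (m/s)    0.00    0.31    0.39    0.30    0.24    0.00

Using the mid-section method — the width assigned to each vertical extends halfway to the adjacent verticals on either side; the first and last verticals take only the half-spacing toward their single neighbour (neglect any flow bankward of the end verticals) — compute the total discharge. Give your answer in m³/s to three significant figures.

w_2 = (3.00 − 0.00)/2 = 1.5 m; q_2 = 0.31 × 0.31 × 1.5 = 0.1442 m³/s
w_3 = (3.41 − 1.57)/2 = 0.92 m; q_3 = 0.39 × 0.52 × 0.92 = 0.1866 m³/s
w_4 = (4.71 − 3.00)/2 = 0.855 m; q_4 = 0.30 × 0.36 × 0.855 = 0.09234 m³/s
w_5 = (5.93 − 3.41)/2 = 1.26 m; q_5 = 0.24 × 0.28 × 1.26 = 0.08467 m³/s
Stations 1, 6 contribute zero (depth or velocity is 0).
Q = Σ qᵢ = 0.5077 m³/s

0.508 m³/s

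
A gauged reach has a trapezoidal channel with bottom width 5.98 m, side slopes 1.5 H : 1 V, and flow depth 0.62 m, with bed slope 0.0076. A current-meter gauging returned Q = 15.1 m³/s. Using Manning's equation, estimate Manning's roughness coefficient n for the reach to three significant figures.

0.0160

A = (b + z·y)·y = (5.98 + 1.5×0.62)×0.62 = 4.284 m²
P = b + 2y√(1+z²) = 5.98 + 2×0.62×√(1+1.5²) = 8.215 m
R = A/P = 4.284/8.215 = 0.5215 m
n = (1/Q)·A·R^(2/3)·S^(1/2) = (1/15.1) × 4.284 × 0.6479 × 0.08718 = 0.01602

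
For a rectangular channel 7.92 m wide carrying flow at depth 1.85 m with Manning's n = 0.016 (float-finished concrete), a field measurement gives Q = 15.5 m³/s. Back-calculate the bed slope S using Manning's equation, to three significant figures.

A = b·y = 7.92 × 1.85 = 14.65 m²
P = b + 2y = 7.92 + 2×1.85 = 11.62 m
R = A/P = 14.65/11.62 = 1.261 m
S = (Q·n / (1·A·R^(2/3)))² = (15.5×0.016 / (1×14.65×1.167))² = 0.0002103

0.000210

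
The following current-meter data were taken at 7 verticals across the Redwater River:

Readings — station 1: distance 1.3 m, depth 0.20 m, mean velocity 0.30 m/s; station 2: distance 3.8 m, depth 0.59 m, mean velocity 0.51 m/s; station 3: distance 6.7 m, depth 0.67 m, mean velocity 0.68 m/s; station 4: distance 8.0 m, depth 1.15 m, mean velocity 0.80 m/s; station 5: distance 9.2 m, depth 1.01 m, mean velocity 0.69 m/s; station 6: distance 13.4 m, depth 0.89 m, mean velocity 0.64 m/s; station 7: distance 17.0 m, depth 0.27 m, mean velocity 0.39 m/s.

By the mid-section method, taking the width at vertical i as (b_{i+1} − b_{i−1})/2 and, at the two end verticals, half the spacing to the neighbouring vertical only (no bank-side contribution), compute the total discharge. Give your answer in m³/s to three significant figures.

w_1 = (3.8 − 1.3)/2 = 1.25 m; q_1 = 0.30 × 0.20 × 1.25 = 0.07500 m³/s
w_2 = (6.7 − 1.3)/2 = 2.7 m; q_2 = 0.51 × 0.59 × 2.7 = 0.8124 m³/s
w_3 = (8.0 − 3.8)/2 = 2.1 m; q_3 = 0.68 × 0.67 × 2.1 = 0.9568 m³/s
w_4 = (9.2 − 6.7)/2 = 1.25 m; q_4 = 0.80 × 1.15 × 1.25 = 1.150 m³/s
w_5 = (13.4 − 8.0)/2 = 2.7 m; q_5 = 0.69 × 1.01 × 2.7 = 1.882 m³/s
w_6 = (17.0 − 9.2)/2 = 3.9 m; q_6 = 0.64 × 0.89 × 3.9 = 2.221 m³/s
w_7 = (17.0 − 13.4)/2 = 1.8 m; q_7 = 0.39 × 0.27 × 1.8 = 0.1895 m³/s
Q = Σ qᵢ = 7.287 m³/s

7.29 m³/s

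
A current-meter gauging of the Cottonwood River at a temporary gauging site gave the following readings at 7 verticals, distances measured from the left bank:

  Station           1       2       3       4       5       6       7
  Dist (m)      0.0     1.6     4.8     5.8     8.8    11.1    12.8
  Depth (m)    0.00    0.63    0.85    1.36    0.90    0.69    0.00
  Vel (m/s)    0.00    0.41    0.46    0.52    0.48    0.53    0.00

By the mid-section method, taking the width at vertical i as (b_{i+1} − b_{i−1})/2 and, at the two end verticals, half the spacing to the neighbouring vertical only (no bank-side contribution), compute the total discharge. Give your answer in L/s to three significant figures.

4730 L/s

w_2 = (4.8 − 0.0)/2 = 2.4 m; q_2 = 0.41 × 0.63 × 2.4 = 0.6199 m³/s
w_3 = (5.8 − 1.6)/2 = 2.1 m; q_3 = 0.46 × 0.85 × 2.1 = 0.8211 m³/s
w_4 = (8.8 − 4.8)/2 = 2 m; q_4 = 0.52 × 1.36 × 2 = 1.414 m³/s
w_5 = (11.1 − 5.8)/2 = 2.65 m; q_5 = 0.48 × 0.90 × 2.65 = 1.145 m³/s
w_6 = (12.8 − 8.8)/2 = 2 m; q_6 = 0.53 × 0.69 × 2 = 0.7314 m³/s
Stations 1, 7 contribute zero (depth or velocity is 0).
Q = Σ qᵢ = 4.732 m³/s
= 4.732 × 1000 = 4732 L/s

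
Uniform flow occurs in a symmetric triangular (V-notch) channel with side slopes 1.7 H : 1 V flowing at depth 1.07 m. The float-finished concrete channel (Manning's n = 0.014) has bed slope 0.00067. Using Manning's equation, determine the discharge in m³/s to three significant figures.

A = z·y² = 1.7×1.07² = 1.946 m²
P = 2y√(1+z²) = 2×1.07×√(1+1.7²) = 4.221 m
R = A/P = 1.946/4.221 = 0.4611 m
Q = (1/n)·A·R^(2/3)·S^(1/2) = (1/0.014) × 1.946 × 0.4611^(2/3) × 0.00067^(1/2) = 2.148 m³/s

2.15 m³/s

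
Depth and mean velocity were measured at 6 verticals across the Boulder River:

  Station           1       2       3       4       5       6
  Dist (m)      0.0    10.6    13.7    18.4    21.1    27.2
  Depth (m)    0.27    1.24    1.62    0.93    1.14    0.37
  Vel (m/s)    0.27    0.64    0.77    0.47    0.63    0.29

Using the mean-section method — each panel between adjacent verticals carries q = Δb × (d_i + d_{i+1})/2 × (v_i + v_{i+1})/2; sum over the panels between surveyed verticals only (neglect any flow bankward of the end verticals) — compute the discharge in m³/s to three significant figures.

14.1 m³/s

Panel 1-2: Δb = 10.6 m, d̄ = (0.27+1.24)/2 = 0.755, v̄ = (0.27+0.64)/2 = 0.455 → q = 10.6×0.755×0.455 = 3.641 m³/s
Panel 2-3: Δb = 3.1 m, d̄ = (1.24+1.62)/2 = 1.43, v̄ = (0.64+0.77)/2 = 0.705 → q = 3.1×1.43×0.705 = 3.125 m³/s
Panel 3-4: Δb = 4.7 m, d̄ = (1.62+0.93)/2 = 1.275, v̄ = (0.77+0.47)/2 = 0.62 → q = 4.7×1.275×0.62 = 3.715 m³/s
Panel 4-5: Δb = 2.7 m, d̄ = (0.93+1.14)/2 = 1.035, v̄ = (0.47+0.63)/2 = 0.55 → q = 2.7×1.035×0.55 = 1.537 m³/s
Panel 5-6: Δb = 6.1 m, d̄ = (1.14+0.37)/2 = 0.755, v̄ = (0.63+0.29)/2 = 0.46 → q = 6.1×0.755×0.46 = 2.119 m³/s
Q = Σ q = 14.14 m³/s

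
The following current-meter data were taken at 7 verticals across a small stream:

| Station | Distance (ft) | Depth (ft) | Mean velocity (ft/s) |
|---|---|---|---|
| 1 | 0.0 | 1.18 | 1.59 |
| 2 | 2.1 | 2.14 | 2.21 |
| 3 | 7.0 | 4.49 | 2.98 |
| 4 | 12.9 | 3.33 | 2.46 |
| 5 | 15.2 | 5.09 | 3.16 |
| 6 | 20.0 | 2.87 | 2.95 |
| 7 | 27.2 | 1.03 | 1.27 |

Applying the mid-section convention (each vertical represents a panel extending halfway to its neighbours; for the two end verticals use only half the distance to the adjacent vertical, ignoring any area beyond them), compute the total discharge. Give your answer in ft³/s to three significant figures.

237 ft³/s

w_1 = (2.1 − 0.0)/2 = 1.05 ft; q_1 = 1.59 × 1.18 × 1.05 = 1.970 ft³/s
w_2 = (7.0 − 0.0)/2 = 3.5 ft; q_2 = 2.21 × 2.14 × 3.5 = 16.55 ft³/s
w_3 = (12.9 − 2.1)/2 = 5.4 ft; q_3 = 2.98 × 4.49 × 5.4 = 72.25 ft³/s
w_4 = (15.2 − 7.0)/2 = 4.1 ft; q_4 = 2.46 × 3.33 × 4.1 = 33.59 ft³/s
w_5 = (20.0 − 12.9)/2 = 3.55 ft; q_5 = 3.16 × 5.09 × 3.55 = 57.10 ft³/s
w_6 = (27.2 − 15.2)/2 = 6 ft; q_6 = 2.95 × 2.87 × 6 = 50.80 ft³/s
w_7 = (27.2 − 20.0)/2 = 3.6 ft; q_7 = 1.27 × 1.03 × 3.6 = 4.709 ft³/s
Q = Σ qᵢ = 237.0 ft³/s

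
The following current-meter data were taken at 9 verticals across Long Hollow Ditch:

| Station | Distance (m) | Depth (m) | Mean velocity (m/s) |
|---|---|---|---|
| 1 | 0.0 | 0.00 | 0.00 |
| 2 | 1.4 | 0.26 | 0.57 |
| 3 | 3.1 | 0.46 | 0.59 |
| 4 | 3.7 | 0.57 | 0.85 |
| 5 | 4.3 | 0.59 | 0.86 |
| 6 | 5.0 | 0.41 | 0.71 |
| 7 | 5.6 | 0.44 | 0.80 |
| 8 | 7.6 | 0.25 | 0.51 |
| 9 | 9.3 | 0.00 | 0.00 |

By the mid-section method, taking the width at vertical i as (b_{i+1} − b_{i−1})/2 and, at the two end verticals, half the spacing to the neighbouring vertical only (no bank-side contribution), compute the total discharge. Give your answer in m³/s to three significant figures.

w_2 = (3.1 − 0.0)/2 = 1.55 m; q_2 = 0.57 × 0.26 × 1.55 = 0.2297 m³/s
w_3 = (3.7 − 1.4)/2 = 1.15 m; q_3 = 0.59 × 0.46 × 1.15 = 0.3121 m³/s
w_4 = (4.3 − 3.1)/2 = 0.6 m; q_4 = 0.85 × 0.57 × 0.6 = 0.2907 m³/s
w_5 = (5.0 − 3.7)/2 = 0.65 m; q_5 = 0.86 × 0.59 × 0.65 = 0.3298 m³/s
w_6 = (5.6 − 4.3)/2 = 0.65 m; q_6 = 0.71 × 0.41 × 0.65 = 0.1892 m³/s
w_7 = (7.6 − 5.0)/2 = 1.3 m; q_7 = 0.80 × 0.44 × 1.3 = 0.4576 m³/s
w_8 = (9.3 − 5.6)/2 = 1.85 m; q_8 = 0.51 × 0.25 × 1.85 = 0.2359 m³/s
Stations 1, 9 contribute zero (depth or velocity is 0).
Q = Σ qᵢ = 2.045 m³/s

2.05 m³/s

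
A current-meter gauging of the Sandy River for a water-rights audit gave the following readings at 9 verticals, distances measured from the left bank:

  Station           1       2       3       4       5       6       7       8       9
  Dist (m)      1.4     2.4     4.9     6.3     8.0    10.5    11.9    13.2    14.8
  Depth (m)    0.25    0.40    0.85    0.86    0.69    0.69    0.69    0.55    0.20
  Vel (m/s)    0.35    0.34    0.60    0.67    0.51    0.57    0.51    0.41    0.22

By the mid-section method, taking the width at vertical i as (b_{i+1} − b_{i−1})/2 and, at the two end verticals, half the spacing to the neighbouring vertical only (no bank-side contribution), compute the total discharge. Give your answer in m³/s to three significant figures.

4.51 m³/s

w_1 = (2.4 − 1.4)/2 = 0.5 m; q_1 = 0.35 × 0.25 × 0.5 = 0.04375 m³/s
w_2 = (4.9 − 1.4)/2 = 1.75 m; q_2 = 0.34 × 0.40 × 1.75 = 0.2380 m³/s
w_3 = (6.3 − 2.4)/2 = 1.95 m; q_3 = 0.60 × 0.85 × 1.95 = 0.9945 m³/s
w_4 = (8.0 − 4.9)/2 = 1.55 m; q_4 = 0.67 × 0.86 × 1.55 = 0.8931 m³/s
w_5 = (10.5 − 6.3)/2 = 2.1 m; q_5 = 0.51 × 0.69 × 2.1 = 0.7390 m³/s
w_6 = (11.9 − 8.0)/2 = 1.95 m; q_6 = 0.57 × 0.69 × 1.95 = 0.7669 m³/s
w_7 = (13.2 − 10.5)/2 = 1.35 m; q_7 = 0.51 × 0.69 × 1.35 = 0.4751 m³/s
w_8 = (14.8 − 11.9)/2 = 1.45 m; q_8 = 0.41 × 0.55 × 1.45 = 0.3270 m³/s
w_9 = (14.8 − 13.2)/2 = 0.8 m; q_9 = 0.22 × 0.20 × 0.8 = 0.03520 m³/s
Q = Σ qᵢ = 4.513 m³/s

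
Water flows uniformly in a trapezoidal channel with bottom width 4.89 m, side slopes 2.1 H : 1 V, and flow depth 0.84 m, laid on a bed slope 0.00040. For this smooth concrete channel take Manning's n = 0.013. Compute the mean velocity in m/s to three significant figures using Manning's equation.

1.14 m/s

A = (b + z·y)·y = (4.89 + 2.1×0.84)×0.84 = 5.589 m²
P = b + 2y√(1+z²) = 4.89 + 2×0.84×√(1+2.1²) = 8.798 m
R = A/P = 5.589/8.798 = 0.6353 m
Q = (1/n)·A·R^(2/3)·S^(1/2) = (1/0.013) × 5.589 × 0.6353^(2/3) × 0.00040^(1/2) = 6.355 m³/s
V = Q/A = 6.355/5.589 = 1.137 m/s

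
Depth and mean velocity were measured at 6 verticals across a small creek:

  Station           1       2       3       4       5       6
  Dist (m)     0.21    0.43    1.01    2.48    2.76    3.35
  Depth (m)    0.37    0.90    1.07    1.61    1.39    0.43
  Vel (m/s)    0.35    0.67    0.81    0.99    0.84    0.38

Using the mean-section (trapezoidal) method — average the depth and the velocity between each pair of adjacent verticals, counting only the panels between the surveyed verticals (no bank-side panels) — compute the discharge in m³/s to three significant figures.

Panel 1-2: Δb = 0.22 m, d̄ = (0.37+0.90)/2 = 0.635, v̄ = (0.35+0.67)/2 = 0.51 → q = 0.22×0.635×0.51 = 0.07125 m³/s
Panel 2-3: Δb = 0.58 m, d̄ = (0.90+1.07)/2 = 0.985, v̄ = (0.67+0.81)/2 = 0.74 → q = 0.58×0.985×0.74 = 0.4228 m³/s
Panel 3-4: Δb = 1.47 m, d̄ = (1.07+1.61)/2 = 1.34, v̄ = (0.81+0.99)/2 = 0.9 → q = 1.47×1.34×0.9 = 1.773 m³/s
Panel 4-5: Δb = 0.28 m, d̄ = (1.61+1.39)/2 = 1.5, v̄ = (0.99+0.84)/2 = 0.915 → q = 0.28×1.5×0.915 = 0.3843 m³/s
Panel 5-6: Δb = 0.59 m, d̄ = (1.39+0.43)/2 = 0.91, v̄ = (0.84+0.38)/2 = 0.61 → q = 0.59×0.91×0.61 = 0.3275 m³/s
Q = Σ q = 2.979 m³/s

2.98 m³/s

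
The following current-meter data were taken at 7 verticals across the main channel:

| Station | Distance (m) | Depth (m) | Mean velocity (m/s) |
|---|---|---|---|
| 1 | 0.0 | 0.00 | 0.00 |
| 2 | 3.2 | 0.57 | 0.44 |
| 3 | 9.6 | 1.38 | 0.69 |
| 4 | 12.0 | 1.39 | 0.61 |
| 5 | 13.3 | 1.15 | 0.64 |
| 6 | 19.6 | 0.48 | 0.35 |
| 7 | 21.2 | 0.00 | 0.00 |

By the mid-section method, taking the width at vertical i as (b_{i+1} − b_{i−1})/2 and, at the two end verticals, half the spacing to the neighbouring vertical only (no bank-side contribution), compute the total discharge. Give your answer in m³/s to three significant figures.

w_2 = (9.6 − 0.0)/2 = 4.8 m; q_2 = 0.44 × 0.57 × 4.8 = 1.204 m³/s
w_3 = (12.0 − 3.2)/2 = 4.4 m; q_3 = 0.69 × 1.38 × 4.4 = 4.190 m³/s
w_4 = (13.3 − 9.6)/2 = 1.85 m; q_4 = 0.61 × 1.39 × 1.85 = 1.569 m³/s
w_5 = (19.6 − 12.0)/2 = 3.8 m; q_5 = 0.64 × 1.15 × 3.8 = 2.797 m³/s
w_6 = (21.2 − 13.3)/2 = 3.95 m; q_6 = 0.35 × 0.48 × 3.95 = 0.6636 m³/s
Stations 1, 7 contribute zero (depth or velocity is 0).
Q = Σ qᵢ = 10.42 m³/s

10.4 m³/s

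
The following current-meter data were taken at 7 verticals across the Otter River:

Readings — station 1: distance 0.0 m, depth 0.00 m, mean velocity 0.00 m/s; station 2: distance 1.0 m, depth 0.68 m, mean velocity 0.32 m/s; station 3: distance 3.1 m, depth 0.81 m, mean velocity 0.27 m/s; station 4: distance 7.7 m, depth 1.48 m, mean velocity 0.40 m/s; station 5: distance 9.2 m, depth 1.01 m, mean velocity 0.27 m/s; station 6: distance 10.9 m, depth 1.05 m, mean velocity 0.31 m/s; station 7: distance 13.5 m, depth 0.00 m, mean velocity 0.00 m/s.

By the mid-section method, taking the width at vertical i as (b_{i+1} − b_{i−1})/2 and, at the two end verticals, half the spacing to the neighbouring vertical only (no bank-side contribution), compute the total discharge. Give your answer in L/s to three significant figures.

4010 L/s

w_2 = (3.1 − 0.0)/2 = 1.55 m; q_2 = 0.32 × 0.68 × 1.55 = 0.3373 m³/s
w_3 = (7.7 − 1.0)/2 = 3.35 m; q_3 = 0.27 × 0.81 × 3.35 = 0.7326 m³/s
w_4 = (9.2 − 3.1)/2 = 3.05 m; q_4 = 0.40 × 1.48 × 3.05 = 1.806 m³/s
w_5 = (10.9 − 7.7)/2 = 1.6 m; q_5 = 0.27 × 1.01 × 1.6 = 0.4363 m³/s
w_6 = (13.5 − 9.2)/2 = 2.15 m; q_6 = 0.31 × 1.05 × 2.15 = 0.6998 m³/s
Stations 1, 7 contribute zero (depth or velocity is 0).
Q = Σ qᵢ = 4.012 m³/s
= 4.012 × 1000 = 4012 L/s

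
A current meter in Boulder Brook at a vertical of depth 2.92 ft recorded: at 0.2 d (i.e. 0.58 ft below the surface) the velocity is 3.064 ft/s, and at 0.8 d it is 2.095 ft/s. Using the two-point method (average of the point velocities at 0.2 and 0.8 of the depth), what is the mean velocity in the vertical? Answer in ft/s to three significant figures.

2.58 ft/s

v̄ = (3.064 + 2.095) / 2 = 2.580 ft/s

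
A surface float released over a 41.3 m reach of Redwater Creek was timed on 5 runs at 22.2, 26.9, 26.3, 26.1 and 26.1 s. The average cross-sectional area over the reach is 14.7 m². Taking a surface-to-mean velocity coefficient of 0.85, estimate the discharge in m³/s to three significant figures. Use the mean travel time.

t̄ = (22.2 + 26.9 + 26.3 + 26.1 + 26.1) / 5 = 25.52 s
v_surface = L / t̄ = 41.3 / 25.52 = 1.618 m/s
v_mean = 0.85 × 1.618 = 1.376 m/s
Q = A × v_mean = 14.7 × 1.376 = 20.22 m³/s

20.2 m³/s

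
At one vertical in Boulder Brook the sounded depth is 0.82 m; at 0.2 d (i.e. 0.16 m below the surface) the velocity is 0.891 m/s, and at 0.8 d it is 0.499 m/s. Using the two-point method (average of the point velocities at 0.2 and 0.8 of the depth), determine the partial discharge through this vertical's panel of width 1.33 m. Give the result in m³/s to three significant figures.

v̄ = (0.891 + 0.499) / 2 = 0.6950 m/s
q = v̄ × d × w = 0.6950 × 0.82 × 1.33 = 0.7580 m³/s

0.758 m³/s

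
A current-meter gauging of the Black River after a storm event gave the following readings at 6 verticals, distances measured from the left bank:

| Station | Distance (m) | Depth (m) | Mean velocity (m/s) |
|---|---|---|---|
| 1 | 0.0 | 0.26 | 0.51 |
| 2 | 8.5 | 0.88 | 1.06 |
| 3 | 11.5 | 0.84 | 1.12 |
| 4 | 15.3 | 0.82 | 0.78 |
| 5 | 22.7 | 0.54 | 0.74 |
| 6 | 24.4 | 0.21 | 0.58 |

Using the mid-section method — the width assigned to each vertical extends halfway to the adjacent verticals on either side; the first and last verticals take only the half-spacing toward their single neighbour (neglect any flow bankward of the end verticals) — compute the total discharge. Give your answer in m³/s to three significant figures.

w_1 = (8.5 − 0.0)/2 = 4.25 m; q_1 = 0.51 × 0.26 × 4.25 = 0.5636 m³/s
w_2 = (11.5 − 0.0)/2 = 5.75 m; q_2 = 1.06 × 0.88 × 5.75 = 5.364 m³/s
w_3 = (15.3 − 8.5)/2 = 3.4 m; q_3 = 1.12 × 0.84 × 3.4 = 3.199 m³/s
w_4 = (22.7 − 11.5)/2 = 5.6 m; q_4 = 0.78 × 0.82 × 5.6 = 3.582 m³/s
w_5 = (24.4 − 15.3)/2 = 4.55 m; q_5 = 0.74 × 0.54 × 4.55 = 1.818 m³/s
w_6 = (24.4 − 22.7)/2 = 0.85 m; q_6 = 0.58 × 0.21 × 0.85 = 0.1035 m³/s
Q = Σ qᵢ = 14.63 m³/s

14.6 m³/s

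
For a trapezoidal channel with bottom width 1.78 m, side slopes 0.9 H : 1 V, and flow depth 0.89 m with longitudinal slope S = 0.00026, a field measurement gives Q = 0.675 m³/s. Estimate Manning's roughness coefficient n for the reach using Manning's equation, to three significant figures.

A = (b + z·y)·y = (1.78 + 0.9×0.89)×0.89 = 2.297 m²
P = b + 2y√(1+z²) = 1.78 + 2×0.89×√(1+0.9²) = 4.175 m
R = A/P = 2.297/4.175 = 0.5502 m
n = (1/Q)·A·R^(2/3)·S^(1/2) = (1/0.675) × 2.297 × 0.6715 × 0.01612 = 0.03685

0.0368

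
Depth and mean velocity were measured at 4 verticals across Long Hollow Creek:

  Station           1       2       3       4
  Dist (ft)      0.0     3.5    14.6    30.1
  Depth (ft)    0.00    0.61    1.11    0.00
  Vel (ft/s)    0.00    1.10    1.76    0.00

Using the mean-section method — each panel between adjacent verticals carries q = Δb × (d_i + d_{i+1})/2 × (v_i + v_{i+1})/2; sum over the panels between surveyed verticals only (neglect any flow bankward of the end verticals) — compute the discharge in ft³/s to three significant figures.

21.8 ft³/s

Panel 1-2: Δb = 3.5 ft, d̄ = (0.00+0.61)/2 = 0.305, v̄ = (0.00+1.10)/2 = 0.55 → q = 3.5×0.305×0.55 = 0.5871 ft³/s
Panel 2-3: Δb = 11.1 ft, d̄ = (0.61+1.11)/2 = 0.86, v̄ = (1.10+1.76)/2 = 1.43 → q = 11.1×0.86×1.43 = 13.65 ft³/s
Panel 3-4: Δb = 15.5 ft, d̄ = (1.11+0.00)/2 = 0.555, v̄ = (1.76+0.00)/2 = 0.88 → q = 15.5×0.555×0.88 = 7.570 ft³/s
Q = Σ q = 21.81 ft³/s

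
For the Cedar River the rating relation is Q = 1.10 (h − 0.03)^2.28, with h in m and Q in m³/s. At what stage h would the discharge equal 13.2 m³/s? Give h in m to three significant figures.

3.00 m

h − h₀ = (Q/C)^(1/b) = (13.2/1.10)^(1/2.28) = 2.974 m
h = 0.03 + 2.974 = 3.004 m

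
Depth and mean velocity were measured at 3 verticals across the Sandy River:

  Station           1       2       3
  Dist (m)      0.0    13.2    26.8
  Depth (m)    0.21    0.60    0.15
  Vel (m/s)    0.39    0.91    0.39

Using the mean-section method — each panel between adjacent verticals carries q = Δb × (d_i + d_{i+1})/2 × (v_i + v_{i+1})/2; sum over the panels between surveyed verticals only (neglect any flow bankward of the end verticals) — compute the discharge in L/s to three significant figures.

Panel 1-2: Δb = 13.2 m, d̄ = (0.21+0.60)/2 = 0.405, v̄ = (0.39+0.91)/2 = 0.65 → q = 13.2×0.405×0.65 = 3.475 m³/s
Panel 2-3: Δb = 13.6 m, d̄ = (0.60+0.15)/2 = 0.375, v̄ = (0.91+0.39)/2 = 0.65 → q = 13.6×0.375×0.65 = 3.315 m³/s
Q = Σ q = 6.790 m³/s
= 6.790 × 1000 = 6790 L/s

6790 L/s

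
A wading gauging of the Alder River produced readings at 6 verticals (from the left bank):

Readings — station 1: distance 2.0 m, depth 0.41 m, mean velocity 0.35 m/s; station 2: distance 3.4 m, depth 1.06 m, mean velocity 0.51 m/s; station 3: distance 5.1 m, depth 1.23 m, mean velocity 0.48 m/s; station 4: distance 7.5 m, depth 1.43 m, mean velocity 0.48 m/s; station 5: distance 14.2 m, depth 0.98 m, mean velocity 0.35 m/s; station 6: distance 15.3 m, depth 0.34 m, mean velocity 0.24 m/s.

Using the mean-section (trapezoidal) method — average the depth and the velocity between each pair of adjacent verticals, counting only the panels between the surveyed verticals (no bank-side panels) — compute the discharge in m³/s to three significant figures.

6.50 m³/s

Panel 1-2: Δb = 1.4 m, d̄ = (0.41+1.06)/2 = 0.735, v̄ = (0.35+0.51)/2 = 0.43 → q = 1.4×0.735×0.43 = 0.4425 m³/s
Panel 2-3: Δb = 1.7 m, d̄ = (1.06+1.23)/2 = 1.145, v̄ = (0.51+0.48)/2 = 0.495 → q = 1.7×1.145×0.495 = 0.9635 m³/s
Panel 3-4: Δb = 2.4 m, d̄ = (1.23+1.43)/2 = 1.33, v̄ = (0.48+0.48)/2 = 0.48 → q = 2.4×1.33×0.48 = 1.532 m³/s
Panel 4-5: Δb = 6.7 m, d̄ = (1.43+0.98)/2 = 1.205, v̄ = (0.48+0.35)/2 = 0.415 → q = 6.7×1.205×0.415 = 3.351 m³/s
Panel 5-6: Δb = 1.1 m, d̄ = (0.98+0.34)/2 = 0.66, v̄ = (0.35+0.24)/2 = 0.295 → q = 1.1×0.66×0.295 = 0.2142 m³/s
Q = Σ q = 6.503 m³/s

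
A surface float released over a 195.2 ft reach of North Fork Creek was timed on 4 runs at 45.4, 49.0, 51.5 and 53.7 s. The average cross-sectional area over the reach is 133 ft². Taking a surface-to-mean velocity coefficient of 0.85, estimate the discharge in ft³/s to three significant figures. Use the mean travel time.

442 ft³/s

t̄ = (45.4 + 49.0 + 51.5 + 53.7) / 4 = 49.9 s
v_surface = L / t̄ = 195.2 / 49.9 = 3.912 ft/s
v_mean = 0.85 × 3.912 = 3.325 ft/s
Q = A × v_mean = 133 × 3.325 = 442.2 ft³/s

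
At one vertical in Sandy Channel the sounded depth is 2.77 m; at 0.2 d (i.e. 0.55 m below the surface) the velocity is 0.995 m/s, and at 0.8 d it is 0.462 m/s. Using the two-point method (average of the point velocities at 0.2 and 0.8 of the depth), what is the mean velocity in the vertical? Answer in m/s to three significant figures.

v̄ = (0.995 + 0.462) / 2 = 0.7285 m/s

0.729 m/s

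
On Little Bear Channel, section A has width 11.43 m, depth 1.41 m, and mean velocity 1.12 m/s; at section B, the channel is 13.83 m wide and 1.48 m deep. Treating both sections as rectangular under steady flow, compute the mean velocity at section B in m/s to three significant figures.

Q = A₁V₁ = (11.43×1.41) × 1.12 = 18.05 m³/s
A₂ = 13.83 × 1.48 = 20.47 m²
V₂ = Q/A₂ = 18.05/20.47 = 0.8819 m/s

0.882 m/s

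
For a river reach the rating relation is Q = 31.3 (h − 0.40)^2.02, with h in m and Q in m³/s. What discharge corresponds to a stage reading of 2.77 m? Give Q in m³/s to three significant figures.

Q = 31.3 × (2.77 − 0.40)^2.02 = 31.3 × 2.37^2.02 = 178.9 m³/s

179 m³/s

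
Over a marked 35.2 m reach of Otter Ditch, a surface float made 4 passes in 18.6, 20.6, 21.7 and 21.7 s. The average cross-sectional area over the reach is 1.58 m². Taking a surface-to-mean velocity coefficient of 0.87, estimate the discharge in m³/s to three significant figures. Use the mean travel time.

2.34 m³/s

t̄ = (18.6 + 20.6 + 21.7 + 21.7) / 4 = 20.65 s
v_surface = L / t̄ = 35.2 / 20.65 = 1.705 m/s
v_mean = 0.87 × 1.705 = 1.483 m/s
Q = A × v_mean = 1.58 × 1.483 = 2.343 m³/s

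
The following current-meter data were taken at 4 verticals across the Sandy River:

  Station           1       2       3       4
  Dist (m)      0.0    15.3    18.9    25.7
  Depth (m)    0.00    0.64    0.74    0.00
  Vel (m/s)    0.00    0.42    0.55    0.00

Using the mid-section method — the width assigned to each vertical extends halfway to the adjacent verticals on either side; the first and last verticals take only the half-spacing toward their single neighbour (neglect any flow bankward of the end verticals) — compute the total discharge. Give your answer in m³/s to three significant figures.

4.66 m³/s

w_2 = (18.9 − 0.0)/2 = 9.45 m; q_2 = 0.42 × 0.64 × 9.45 = 2.540 m³/s
w_3 = (25.7 − 15.3)/2 = 5.2 m; q_3 = 0.55 × 0.74 × 5.2 = 2.116 m³/s
Stations 1, 4 contribute zero (depth or velocity is 0).
Q = Σ qᵢ = 4.657 m³/s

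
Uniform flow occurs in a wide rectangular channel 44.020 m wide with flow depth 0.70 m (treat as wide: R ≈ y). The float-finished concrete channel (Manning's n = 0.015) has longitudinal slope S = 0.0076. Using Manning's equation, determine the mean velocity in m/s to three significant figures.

4.58 m/s

A = b·y = 44.020 × 0.70 = 30.81 m²
Wide channel: R ≈ y = 0.70 m
Q = (1/n)·A·R^(2/3)·S^(1/2) = (1/0.015) × 30.81 × 0.7000^(2/3) × 0.0076^(1/2) = 141.2 m³/s
V = Q/A = 141.2/30.81 = 4.582 m/s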